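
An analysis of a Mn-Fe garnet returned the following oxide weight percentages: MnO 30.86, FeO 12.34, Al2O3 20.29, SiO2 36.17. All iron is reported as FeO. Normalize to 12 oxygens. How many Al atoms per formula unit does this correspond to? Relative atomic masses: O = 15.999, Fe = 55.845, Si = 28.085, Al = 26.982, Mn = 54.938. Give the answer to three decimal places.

MnO: 30.86/70.937 = 0.43503 mol → 0.43503 mol Mn, 0.43503 mol O.
FeO: 12.34/71.844 = 0.17176 mol → 0.17176 mol Fe, 0.17176 mol O.
Al2O3: 20.29/101.961 = 0.19900 mol → 0.39800 mol Al, 0.59700 mol O.
SiO2: 36.17/60.083 = 0.60200 mol → 0.60200 mol Si, 1.20400 mol O.
Total oxygen = 2.40779 mol. Normalization factor = 12/2.40779 = 4.98382.
Al per 12 O = 0.39800 × 4.98382 = 1.984.

1.984 Al apfu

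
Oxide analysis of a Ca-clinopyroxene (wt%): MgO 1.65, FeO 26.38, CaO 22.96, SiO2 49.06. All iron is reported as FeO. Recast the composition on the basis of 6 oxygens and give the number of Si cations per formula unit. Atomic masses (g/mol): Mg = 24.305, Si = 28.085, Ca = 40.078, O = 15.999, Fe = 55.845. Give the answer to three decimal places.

1.65 wt% MgO ÷ 40.304 g/mol = 0.04094 mol, giving 0.04094 Mg and 0.04094 O.
26.38 wt% FeO ÷ 71.844 g/mol = 0.36718 mol, giving 0.36718 Fe and 0.36718 O.
22.96 wt% CaO ÷ 56.077 g/mol = 0.40944 mol, giving 0.40944 Ca and 0.40944 O.
49.06 wt% SiO2 ÷ 60.083 g/mol = 0.81654 mol, giving 0.81654 Si and 1.63308 O.
Oxygen sums to 2.45064; scaling by 6/2.45064 = 2.44834 puts the formula on 6 O.
Si: 0.81654 × 2.44834 = 1.999 atoms per formula unit.

1.999 Si apfu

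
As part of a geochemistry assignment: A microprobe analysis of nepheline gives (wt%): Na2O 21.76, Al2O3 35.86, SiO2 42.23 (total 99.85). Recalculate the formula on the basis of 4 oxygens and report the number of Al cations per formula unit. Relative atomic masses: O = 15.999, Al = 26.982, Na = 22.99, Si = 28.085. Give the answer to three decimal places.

Na2O: 21.76/61.979 = 0.35109 mol → 0.70218 mol Na, 0.35109 mol O.
Al2O3: 35.86/101.961 = 0.35170 mol → 0.70340 mol Al, 1.05510 mol O.
SiO2: 42.23/60.083 = 0.70286 mol → 0.70286 mol Si, 1.40572 mol O.
Total oxygen = 2.81191 mol. Normalization factor = 4/2.81191 = 1.42252.
Al per 4 O = 0.70340 × 1.42252 = 1.001.

1.001 Al apfu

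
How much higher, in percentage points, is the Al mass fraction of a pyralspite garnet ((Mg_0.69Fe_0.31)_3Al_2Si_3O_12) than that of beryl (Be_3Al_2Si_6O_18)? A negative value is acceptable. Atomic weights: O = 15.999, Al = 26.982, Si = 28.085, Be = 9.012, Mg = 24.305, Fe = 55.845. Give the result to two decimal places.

2.44 percentage points

First mineral: 53.964 g Al in 432.454 g formula = 12.48 wt% Al.
Second mineral: 53.964 g Al in 537.492 g formula = 10.04 wt% Al.
12.48% − 10.04% gives a difference of 2.44 percentage points.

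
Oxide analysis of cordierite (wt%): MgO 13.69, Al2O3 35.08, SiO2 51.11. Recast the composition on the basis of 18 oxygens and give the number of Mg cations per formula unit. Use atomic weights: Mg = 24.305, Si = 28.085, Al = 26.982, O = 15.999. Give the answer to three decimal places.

1.990 Mg apfu

13.69 wt% MgO ÷ 40.304 g/mol = 0.33967 mol, giving 0.33967 Mg and 0.33967 O.
35.08 wt% Al2O3 ÷ 101.961 g/mol = 0.34405 mol, giving 0.68810 Al and 1.03215 O.
51.11 wt% SiO2 ÷ 60.083 g/mol = 0.85066 mol, giving 0.85066 Si and 1.70132 O.
Oxygen sums to 3.07314; scaling by 18/3.07314 = 5.85720 puts the formula on 18 O.
Mg: 0.33967 × 5.85720 = 1.990 atoms per formula unit.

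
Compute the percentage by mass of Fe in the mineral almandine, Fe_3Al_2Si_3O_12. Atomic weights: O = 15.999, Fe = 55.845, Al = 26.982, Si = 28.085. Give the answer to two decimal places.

33.66 mass %

Molar mass of Fe_3Al_2Si_3O_12: 3×55.845 + 2×26.982 + 3×28.085 + 12×15.999 = 497.742 g/mol.
Mass of Fe per formula unit: 3 × 55.845 = 167.535 g.
Weight fraction Fe = 167.535 / 497.742 = 0.3366.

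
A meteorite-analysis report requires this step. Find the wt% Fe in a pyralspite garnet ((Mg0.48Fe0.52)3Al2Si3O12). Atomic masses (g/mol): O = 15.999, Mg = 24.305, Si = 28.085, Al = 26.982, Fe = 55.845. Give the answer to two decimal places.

19.26 weight percent

M((Mg0.48Fe0.52)3Al2Si3O12) = 452.324 g/mol.
Fe contributes 1.56 × 55.845 = 87.118 g per mole.
87.118/452.324 = 0.1926 → 19.26%.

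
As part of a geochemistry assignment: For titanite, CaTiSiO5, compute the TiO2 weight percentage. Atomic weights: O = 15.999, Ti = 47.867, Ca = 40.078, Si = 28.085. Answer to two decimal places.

40.74 wt%

Molar mass of CaTiSiO5 = 1*40.078 + 1*47.867 + 1*28.085 + 5*15.999 = 196.025 g/mol.
Each formula unit contains 1 Ti, equivalent to 1/1 = 1.0000 mol TiO2.
M(TiO2) = 1×47.867 + 2×15.999 = 79.865 g/mol.
Mass of TiO2 per formula unit = 1.0000 × 79.865 = 79.865 g.
TiO2 wt% = 79.865 / 196.025 × 100 = 40.74%.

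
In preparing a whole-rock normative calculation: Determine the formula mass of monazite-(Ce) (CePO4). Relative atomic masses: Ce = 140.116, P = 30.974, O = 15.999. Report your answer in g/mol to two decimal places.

235.09 g/mol

Ce: 1 × 140.116 = 140.1160
P: 1 × 30.974 = 30.9740
O: 4 × 15.999 = 63.9960
Summing the contributions gives the formula mass.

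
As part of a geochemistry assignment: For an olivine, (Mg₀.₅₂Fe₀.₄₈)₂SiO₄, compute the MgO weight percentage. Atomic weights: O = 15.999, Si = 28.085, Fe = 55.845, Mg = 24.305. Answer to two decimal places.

Molar mass of (Mg₀.₅₂Fe₀.₄₈)₂SiO₄ = 1.04×24.305 + 0.96×55.845 + 1×28.085 + 4×15.999 = 170.969 g/mol.
Each formula unit contains 1.04 Mg, equivalent to 1.04/1 = 1.0400 mol MgO.
M(MgO) = 1×24.305 + 1×15.999 = 40.304 g/mol.
Mass of MgO per formula unit = 1.0400 × 40.304 = 41.916 g.
MgO wt% = 41.916 / 170.969 × 100 = 24.52%.

24.52 wt%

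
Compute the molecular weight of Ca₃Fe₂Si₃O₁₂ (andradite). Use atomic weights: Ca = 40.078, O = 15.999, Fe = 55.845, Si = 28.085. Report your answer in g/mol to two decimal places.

508.17 g/mol

M = 3×40.078 + 2×55.845 + 3×28.085 + 12×15.999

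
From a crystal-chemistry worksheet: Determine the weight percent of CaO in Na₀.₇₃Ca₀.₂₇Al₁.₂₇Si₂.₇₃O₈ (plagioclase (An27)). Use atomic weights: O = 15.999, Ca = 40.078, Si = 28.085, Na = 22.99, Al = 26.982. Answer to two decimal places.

Formula mass = 266.535 g/mol.
0.27 Ca → 0.2700 mol CaO per formula unit; M(CaO) = 56.077, so CaO mass = 15.141 g.
15.141/266.535 × 100 = 5.68 wt%.

5.68 wt%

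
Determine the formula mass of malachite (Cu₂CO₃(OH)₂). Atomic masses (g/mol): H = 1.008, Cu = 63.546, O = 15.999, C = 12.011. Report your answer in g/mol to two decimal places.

221.11 g/mol

M = 2*63.546 + 1*12.011 + 5*15.999 + 2*1.008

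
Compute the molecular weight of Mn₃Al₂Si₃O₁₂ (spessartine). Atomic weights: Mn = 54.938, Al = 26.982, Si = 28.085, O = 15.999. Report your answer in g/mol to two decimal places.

Mn: 3 × 54.938 = 164.8140
Al: 2 × 26.982 = 53.9640
Si: 3 × 28.085 = 84.2550
O: 12 × 15.999 = 191.9880
Summing the contributions gives the formula mass.

495.02 g/mol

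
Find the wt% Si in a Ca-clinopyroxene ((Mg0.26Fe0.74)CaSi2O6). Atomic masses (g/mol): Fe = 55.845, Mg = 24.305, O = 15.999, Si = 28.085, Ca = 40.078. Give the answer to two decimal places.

Molar mass of (Mg0.26Fe0.74)CaSi2O6: 0.26·24.305 + 0.74·55.845 + 1·40.078 + 2·28.085 + 6·15.999 = 239.887 g/mol.
Mass of Si per formula unit: 2 × 28.085 = 56.170 g.
Weight fraction Si = 56.170 / 239.887 = 0.2342.

23.42 mass %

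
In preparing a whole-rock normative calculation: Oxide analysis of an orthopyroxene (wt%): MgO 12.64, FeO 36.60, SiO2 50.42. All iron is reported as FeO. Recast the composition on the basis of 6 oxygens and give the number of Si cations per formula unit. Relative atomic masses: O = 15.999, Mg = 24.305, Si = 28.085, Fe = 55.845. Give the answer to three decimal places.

2.013 Si apfu

12.64 wt% MgO ÷ 40.304 g/mol = 0.31362 mol, giving 0.31362 Mg and 0.31362 O.
36.60 wt% FeO ÷ 71.844 g/mol = 0.50944 mol, giving 0.50944 Fe and 0.50944 O.
50.42 wt% SiO2 ÷ 60.083 g/mol = 0.83917 mol, giving 0.83917 Si and 1.67834 O.
Oxygen sums to 2.50140; scaling by 6/2.50140 = 2.39866 puts the formula on 6 O.
Si: 0.83917 × 2.39866 = 2.013 atoms per formula unit.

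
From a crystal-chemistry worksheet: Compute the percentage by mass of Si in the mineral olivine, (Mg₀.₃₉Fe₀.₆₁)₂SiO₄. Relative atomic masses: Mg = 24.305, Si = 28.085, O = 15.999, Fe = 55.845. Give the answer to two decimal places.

Formula mass = 0.78*24.305 + 1.22*55.845 + 1*28.085 + 4*15.999 = 179.170 g/mol, of which 28.085 g is Si.
So Si makes up 28.085/179.170 = 0.1568 of the mass, i.e. 15.68%.

15.68 weight percent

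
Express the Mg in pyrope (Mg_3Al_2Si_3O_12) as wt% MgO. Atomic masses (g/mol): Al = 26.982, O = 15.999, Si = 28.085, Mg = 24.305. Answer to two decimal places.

M(Mg_3Al_2Si_3O_12) = 403.122 g/mol; M(MgO) = 40.304 g/mol.
Moles MgO per formula unit = 3 Mg ÷ 1 = 3.0000.
MgO fraction = (3.0000 × 40.304) / 403.122 = 120.912/403.122 = 0.2999.

29.99 wt%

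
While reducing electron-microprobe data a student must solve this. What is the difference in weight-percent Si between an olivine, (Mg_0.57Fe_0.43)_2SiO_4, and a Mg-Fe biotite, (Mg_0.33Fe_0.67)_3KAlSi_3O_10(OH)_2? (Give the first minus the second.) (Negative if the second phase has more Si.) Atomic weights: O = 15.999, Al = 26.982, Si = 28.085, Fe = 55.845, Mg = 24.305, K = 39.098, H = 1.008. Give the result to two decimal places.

-0.79 percentage points

M((Mg_0.57Fe_0.43)_2SiO_4) = 167.815 g/mol, so wt% Si = 28.085/167.815 × 100 = 16.74%.
M((Mg_0.33Fe_0.67)_3KAlSi_3O_10(OH)_2) = 480.649 g/mol, so wt% Si = 84.255/480.649 × 100 = 17.53%.
16.74 − 17.53 = -0.79 pp.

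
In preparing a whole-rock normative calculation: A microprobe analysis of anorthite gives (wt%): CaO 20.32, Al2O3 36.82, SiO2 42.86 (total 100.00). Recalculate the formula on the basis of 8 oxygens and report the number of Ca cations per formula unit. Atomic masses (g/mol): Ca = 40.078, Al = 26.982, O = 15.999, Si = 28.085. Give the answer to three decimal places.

1.009 Ca apfu

20.32 wt% CaO ÷ 56.077 g/mol = 0.36236 mol, giving 0.36236 Ca and 0.36236 O.
36.82 wt% Al2O3 ÷ 101.961 g/mol = 0.36112 mol, giving 0.72224 Al and 1.08336 O.
42.86 wt% SiO2 ÷ 60.083 g/mol = 0.71335 mol, giving 0.71335 Si and 1.42670 O.
Oxygen sums to 2.87242; scaling by 8/2.87242 = 2.78511 puts the formula on 8 O.
Ca: 0.36236 × 2.78511 = 1.009 atoms per formula unit.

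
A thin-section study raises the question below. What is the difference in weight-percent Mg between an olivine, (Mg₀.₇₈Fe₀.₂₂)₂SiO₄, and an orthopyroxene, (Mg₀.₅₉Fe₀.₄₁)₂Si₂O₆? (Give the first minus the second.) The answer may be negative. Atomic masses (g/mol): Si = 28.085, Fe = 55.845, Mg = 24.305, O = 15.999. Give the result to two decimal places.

M((Mg₀.₇₈Fe₀.₂₂)₂SiO₄) = 154.569 g/mol, so wt% Mg = 37.916/154.569 × 100 = 24.53%.
M((Mg₀.₅₉Fe₀.₄₁)₂Si₂O₆) = 226.637 g/mol, so wt% Mg = 28.680/226.637 × 100 = 12.65%.
24.53 − 12.65 = 11.88 pp.

11.88 percentage points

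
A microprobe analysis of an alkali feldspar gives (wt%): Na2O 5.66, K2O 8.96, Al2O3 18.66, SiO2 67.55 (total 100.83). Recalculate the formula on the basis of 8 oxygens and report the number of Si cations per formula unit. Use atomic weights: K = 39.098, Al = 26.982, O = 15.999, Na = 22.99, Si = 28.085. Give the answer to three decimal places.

5.66 wt% Na2O ÷ 61.979 g/mol = 0.09132 mol, giving 0.18264 Na and 0.09132 O.
8.96 wt% K2O ÷ 94.195 g/mol = 0.09512 mol, giving 0.19024 K and 0.09512 O.
18.66 wt% Al2O3 ÷ 101.961 g/mol = 0.18301 mol, giving 0.36602 Al and 0.54903 O.
67.55 wt% SiO2 ÷ 60.083 g/mol = 1.12428 mol, giving 1.12428 Si and 2.24856 O.
Oxygen sums to 2.98403; scaling by 8/2.98403 = 2.68094 puts the formula on 8 O.
Si: 1.12428 × 2.68094 = 3.014 atoms per formula unit.

3.014 Si apfu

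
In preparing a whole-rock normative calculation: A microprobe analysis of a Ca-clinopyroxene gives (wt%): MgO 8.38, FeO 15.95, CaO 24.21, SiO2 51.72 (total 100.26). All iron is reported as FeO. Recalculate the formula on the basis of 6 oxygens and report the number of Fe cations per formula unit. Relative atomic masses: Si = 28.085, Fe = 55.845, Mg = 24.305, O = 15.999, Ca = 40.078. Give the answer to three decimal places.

0.516 Fe apfu

8.38 wt% MgO ÷ 40.304 g/mol = 0.20792 mol, giving 0.20792 Mg and 0.20792 O.
15.95 wt% FeO ÷ 71.844 g/mol = 0.22201 mol, giving 0.22201 Fe and 0.22201 O.
24.21 wt% CaO ÷ 56.077 g/mol = 0.43173 mol, giving 0.43173 Ca and 0.43173 O.
51.72 wt% SiO2 ÷ 60.083 g/mol = 0.86081 mol, giving 0.86081 Si and 1.72162 O.
Oxygen sums to 2.58328; scaling by 6/2.58328 = 2.32263 puts the formula on 6 O.
Fe: 0.22201 × 2.32263 = 0.516 atoms per formula unit.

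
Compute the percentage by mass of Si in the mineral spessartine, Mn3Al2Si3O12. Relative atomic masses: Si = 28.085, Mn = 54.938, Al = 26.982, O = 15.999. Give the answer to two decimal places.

Molar mass of Mn3Al2Si3O12: 3·54.938 + 2·26.982 + 3·28.085 + 12·15.999 = 495.021 g/mol.
Mass of Si per formula unit: 3 × 28.085 = 84.255 g.
Weight fraction Si = 84.255 / 495.021 = 0.1702.

17.02 wt%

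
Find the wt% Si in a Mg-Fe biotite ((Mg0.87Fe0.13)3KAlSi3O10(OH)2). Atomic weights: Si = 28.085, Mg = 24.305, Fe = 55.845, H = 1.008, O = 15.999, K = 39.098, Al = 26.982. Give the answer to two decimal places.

19.61 wt%

Molar mass of (Mg0.87Fe0.13)3KAlSi3O10(OH)2: 2.61*24.305 + 0.39*55.845 + 1*39.098 + 1*26.982 + 3*28.085 + 12*15.999 + 2*1.008 = 429.555 g/mol.
Mass of Si per formula unit: 3 × 28.085 = 84.255 g.
Weight fraction Si = 84.255 / 429.555 = 0.1961.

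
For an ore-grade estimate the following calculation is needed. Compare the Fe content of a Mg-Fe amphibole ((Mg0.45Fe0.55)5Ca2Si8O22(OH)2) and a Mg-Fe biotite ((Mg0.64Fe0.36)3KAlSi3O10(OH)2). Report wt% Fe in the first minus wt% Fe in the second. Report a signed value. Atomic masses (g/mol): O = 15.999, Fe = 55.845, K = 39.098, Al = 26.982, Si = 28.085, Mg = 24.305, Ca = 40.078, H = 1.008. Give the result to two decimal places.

3.72 percentage points

Fe in (Mg0.45Fe0.55)5Ca2Si8O22(OH)2: molar mass 899.088 g/mol; 2.75×55.845 = 153.574 g → 17.08 wt%.
Fe in (Mg0.64Fe0.36)3KAlSi3O10(OH)2: molar mass 451.317 g/mol; 1.08×55.845 = 60.313 g → 13.36 wt%.
Difference = 17.08 − 13.36 = 3.72 percentage points.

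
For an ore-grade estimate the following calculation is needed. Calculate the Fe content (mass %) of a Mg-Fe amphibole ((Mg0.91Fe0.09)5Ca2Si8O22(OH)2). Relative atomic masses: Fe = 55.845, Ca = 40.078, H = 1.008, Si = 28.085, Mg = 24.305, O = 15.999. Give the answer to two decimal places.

3.04 mass %

M((Mg0.91Fe0.09)5Ca2Si8O22(OH)2) = 826.546 g/mol.
Fe contributes 0.45 × 55.845 = 25.130 g per mole.
25.130/826.546 = 0.0304 → 3.04%.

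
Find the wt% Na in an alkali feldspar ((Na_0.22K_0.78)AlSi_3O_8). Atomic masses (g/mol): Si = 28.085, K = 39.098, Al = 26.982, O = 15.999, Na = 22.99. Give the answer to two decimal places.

1.84 weight percent

Molar mass of (Na_0.22K_0.78)AlSi_3O_8: 0.22×22.99 + 0.78×39.098 + 1×26.982 + 3×28.085 + 8×15.999 = 274.783 g/mol.
Mass of Na per formula unit: 0.22 × 22.99 = 5.058 g.
Weight fraction Na = 5.058 / 274.783 = 0.0184.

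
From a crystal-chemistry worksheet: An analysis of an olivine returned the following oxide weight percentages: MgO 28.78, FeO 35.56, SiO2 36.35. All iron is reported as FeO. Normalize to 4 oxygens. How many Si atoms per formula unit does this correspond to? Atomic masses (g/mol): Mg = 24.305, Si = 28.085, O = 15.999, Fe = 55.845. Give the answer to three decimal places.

1.000 Si apfu

MgO: 28.78/40.304 = 0.71407 mol → 0.71407 mol Mg, 0.71407 mol O.
FeO: 35.56/71.844 = 0.49496 mol → 0.49496 mol Fe, 0.49496 mol O.
SiO2: 36.35/60.083 = 0.60500 mol → 0.60500 mol Si, 1.21000 mol O.
Total oxygen = 2.41903 mol. Normalization factor = 4/2.41903 = 1.65356.
Si per 4 O = 0.60500 × 1.65356 = 1.000.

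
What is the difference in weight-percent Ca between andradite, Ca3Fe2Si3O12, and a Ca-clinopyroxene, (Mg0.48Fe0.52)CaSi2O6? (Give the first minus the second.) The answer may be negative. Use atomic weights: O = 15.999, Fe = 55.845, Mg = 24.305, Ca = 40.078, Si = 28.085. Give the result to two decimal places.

First mineral: 120.234 g Ca in 508.167 g formula = 23.66 wt% Ca.
Second mineral: 40.078 g Ca in 232.948 g formula = 17.20 wt% Ca.
23.66% − 17.20% gives a difference of 6.46 percentage points.

6.46 percentage points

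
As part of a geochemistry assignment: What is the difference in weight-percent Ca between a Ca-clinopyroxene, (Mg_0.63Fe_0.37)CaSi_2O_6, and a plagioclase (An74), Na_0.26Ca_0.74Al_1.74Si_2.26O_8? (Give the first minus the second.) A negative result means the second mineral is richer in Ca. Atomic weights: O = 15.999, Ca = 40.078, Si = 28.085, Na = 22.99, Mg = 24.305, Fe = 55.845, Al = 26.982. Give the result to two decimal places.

Ca in (Mg_0.63Fe_0.37)CaSi_2O_6: molar mass 228.217 g/mol; 1×40.078 = 40.078 g → 17.56 wt%.
Ca in Na_0.26Ca_0.74Al_1.74Si_2.26O_8: molar mass 274.048 g/mol; 0.74×40.078 = 29.658 g → 10.82 wt%.
Difference = 17.56 − 10.82 = 6.74 percentage points.

6.74 percentage points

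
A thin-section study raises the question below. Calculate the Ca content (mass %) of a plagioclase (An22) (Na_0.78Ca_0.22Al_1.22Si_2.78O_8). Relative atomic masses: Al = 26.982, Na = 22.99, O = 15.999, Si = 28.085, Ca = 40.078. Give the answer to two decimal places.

Formula mass = 0.78×22.99 + 0.22×40.078 + 1.22×26.982 + 2.78×28.085 + 8×15.999 = 265.736 g/mol, of which 8.817 g is Ca.
So Ca makes up 8.817/265.736 = 0.0332 of the mass, i.e. 3.32%.

3.32 mass %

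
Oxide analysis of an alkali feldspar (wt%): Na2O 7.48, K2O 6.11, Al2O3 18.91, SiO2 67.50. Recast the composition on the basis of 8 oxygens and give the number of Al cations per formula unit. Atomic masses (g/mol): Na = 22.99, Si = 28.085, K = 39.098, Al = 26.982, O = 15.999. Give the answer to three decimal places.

7.48 wt% Na2O ÷ 61.979 g/mol = 0.12069 mol, giving 0.24138 Na and 0.12069 O.
6.11 wt% K2O ÷ 94.195 g/mol = 0.06487 mol, giving 0.12974 K and 0.06487 O.
18.91 wt% Al2O3 ÷ 101.961 g/mol = 0.18546 mol, giving 0.37092 Al and 0.55638 O.
67.50 wt% SiO2 ÷ 60.083 g/mol = 1.12345 mol, giving 1.12345 Si and 2.24690 O.
Oxygen sums to 2.98884; scaling by 8/2.98884 = 2.67662 puts the formula on 8 O.
Al: 0.37092 × 2.67662 = 0.993 atoms per formula unit.

0.993 Al apfu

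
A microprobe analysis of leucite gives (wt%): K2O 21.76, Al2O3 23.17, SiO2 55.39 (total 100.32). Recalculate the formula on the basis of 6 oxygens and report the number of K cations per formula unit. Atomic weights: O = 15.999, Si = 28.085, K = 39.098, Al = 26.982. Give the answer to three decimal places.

K2O (M=94.195): mol = 0.23101; K = 0.46202, O = 0.23101.
Al2O3 (M=101.961): mol = 0.22724; Al = 0.45448, O = 0.68172.
SiO2 (M=60.083): mol = 0.92189; Si = 0.92189, O = 1.84378.
ΣO = 2.75651; factor = 6/ΣO = 2.17667.
K apfu = 0.46202 × 2.17667 = 1.006.

1.006 K apfu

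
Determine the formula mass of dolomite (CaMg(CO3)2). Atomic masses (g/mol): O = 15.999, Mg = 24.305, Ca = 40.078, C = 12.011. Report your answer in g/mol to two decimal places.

184.40 g/mol

The formula mass is the sum 1*40.078 + 1*24.305 + 2*12.011 + 6*15.999.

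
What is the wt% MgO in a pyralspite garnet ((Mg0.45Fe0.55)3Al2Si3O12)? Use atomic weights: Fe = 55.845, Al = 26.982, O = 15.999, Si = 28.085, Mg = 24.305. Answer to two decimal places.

11.95 wt%

Molar mass of (Mg0.45Fe0.55)3Al2Si3O12 = 1.35·24.305 + 1.65·55.845 + 2·26.982 + 3·28.085 + 12·15.999 = 455.163 g/mol.
Each formula unit contains 1.35 Mg, equivalent to 1.35/1 = 1.3500 mol MgO.
M(MgO) = 1×24.305 + 1×15.999 = 40.304 g/mol.
Mass of MgO per formula unit = 1.3500 × 40.304 = 54.410 g.
MgO wt% = 54.410 / 455.163 × 100 = 11.95%.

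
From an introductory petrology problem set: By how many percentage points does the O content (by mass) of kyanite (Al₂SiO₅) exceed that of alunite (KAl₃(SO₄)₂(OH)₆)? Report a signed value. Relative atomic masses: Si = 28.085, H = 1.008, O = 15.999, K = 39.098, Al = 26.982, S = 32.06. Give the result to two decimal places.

O in Al₂SiO₅: molar mass 162.044 g/mol; 5×15.999 = 79.995 g → 49.37 wt%.
O in KAl₃(SO₄)₂(OH)₆: molar mass 414.198 g/mol; 14×15.999 = 223.986 g → 54.08 wt%.
Difference = 49.37 − 54.08 = -4.71 percentage points.

-4.71 percentage points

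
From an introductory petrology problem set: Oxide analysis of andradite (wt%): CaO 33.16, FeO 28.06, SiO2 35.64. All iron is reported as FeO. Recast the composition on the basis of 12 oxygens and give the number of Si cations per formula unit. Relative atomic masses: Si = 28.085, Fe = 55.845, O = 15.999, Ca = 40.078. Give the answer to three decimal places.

3.283 Si apfu

33.16 wt% CaO ÷ 56.077 g/mol = 0.59133 mol, giving 0.59133 Ca and 0.59133 O.
28.06 wt% FeO ÷ 71.844 g/mol = 0.39057 mol, giving 0.39057 Fe and 0.39057 O.
35.64 wt% SiO2 ÷ 60.083 g/mol = 0.59318 mol, giving 0.59318 Si and 1.18636 O.
Oxygen sums to 2.16826; scaling by 12/2.16826 = 5.53439 puts the formula on 12 O.
Si: 0.59318 × 5.53439 = 3.283 atoms per formula unit.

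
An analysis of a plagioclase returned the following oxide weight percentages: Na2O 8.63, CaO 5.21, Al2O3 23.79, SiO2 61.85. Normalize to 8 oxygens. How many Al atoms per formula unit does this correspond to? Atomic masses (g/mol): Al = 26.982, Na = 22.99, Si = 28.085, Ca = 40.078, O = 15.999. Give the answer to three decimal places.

8.63 wt% Na2O ÷ 61.979 g/mol = 0.13924 mol, giving 0.27848 Na and 0.13924 O.
5.21 wt% CaO ÷ 56.077 g/mol = 0.09291 mol, giving 0.09291 Ca and 0.09291 O.
23.79 wt% Al2O3 ÷ 101.961 g/mol = 0.23332 mol, giving 0.46664 Al and 0.69996 O.
61.85 wt% SiO2 ÷ 60.083 g/mol = 1.02941 mol, giving 1.02941 Si and 2.05882 O.
Oxygen sums to 2.99093; scaling by 8/2.99093 = 2.67475 puts the formula on 8 O.
Al: 0.46664 × 2.67475 = 1.248 atoms per formula unit.

1.248 Al apfu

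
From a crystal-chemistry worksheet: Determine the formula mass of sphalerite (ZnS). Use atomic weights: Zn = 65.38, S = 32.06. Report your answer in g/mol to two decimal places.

Zn: 1 × 65.38 = 65.3800
S: 1 × 32.06 = 32.0600
Summing the contributions gives the formula mass.

97.44 g/mol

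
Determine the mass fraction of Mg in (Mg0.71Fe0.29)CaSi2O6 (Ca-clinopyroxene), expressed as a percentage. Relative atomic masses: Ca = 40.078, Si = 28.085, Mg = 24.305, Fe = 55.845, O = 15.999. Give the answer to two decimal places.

M((Mg0.71Fe0.29)CaSi2O6) = 225.694 g/mol.
Mg contributes 0.71 × 24.305 = 17.257 g per mole.
17.257/225.694 = 0.0765 → 7.65%.

7.65 mass %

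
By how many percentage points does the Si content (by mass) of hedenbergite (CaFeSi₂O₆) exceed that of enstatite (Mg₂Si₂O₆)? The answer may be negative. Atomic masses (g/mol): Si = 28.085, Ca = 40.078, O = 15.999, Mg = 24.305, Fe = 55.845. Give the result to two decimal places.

Si in CaFeSi₂O₆: molar mass 248.087 g/mol; 2×28.085 = 56.170 g → 22.64 wt%.
Si in Mg₂Si₂O₆: molar mass 200.774 g/mol; 2×28.085 = 56.170 g → 27.98 wt%.
Difference = 22.64 − 27.98 = -5.34 percentage points.

-5.34 percentage points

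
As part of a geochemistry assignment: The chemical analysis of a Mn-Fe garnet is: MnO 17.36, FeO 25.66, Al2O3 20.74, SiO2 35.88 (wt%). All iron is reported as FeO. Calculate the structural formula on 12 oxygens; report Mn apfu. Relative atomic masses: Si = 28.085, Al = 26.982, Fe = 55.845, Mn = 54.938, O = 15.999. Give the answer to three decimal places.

MnO (M=70.937): mol = 0.24472; Mn = 0.24472, O = 0.24472.
FeO (M=71.844): mol = 0.35716; Fe = 0.35716, O = 0.35716.
Al2O3 (M=101.961): mol = 0.20341; Al = 0.40682, O = 0.61023.
SiO2 (M=60.083): mol = 0.59717; Si = 0.59717, O = 1.19434.
ΣO = 2.40645; factor = 12/ΣO = 4.98660.
Mn apfu = 0.24472 × 4.98660 = 1.220.

1.220 Mn apfu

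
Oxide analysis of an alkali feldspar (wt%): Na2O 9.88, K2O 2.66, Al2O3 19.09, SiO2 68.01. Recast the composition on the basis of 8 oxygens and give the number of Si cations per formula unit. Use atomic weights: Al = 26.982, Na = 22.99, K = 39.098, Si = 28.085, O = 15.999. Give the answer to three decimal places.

3.005 Si apfu

Na2O: 9.88/61.979 = 0.15941 mol → 0.31882 mol Na, 0.15941 mol O.
K2O: 2.66/94.195 = 0.02824 mol → 0.05648 mol K, 0.02824 mol O.
Al2O3: 19.09/101.961 = 0.18723 mol → 0.37446 mol Al, 0.56169 mol O.
SiO2: 68.01/60.083 = 1.13193 mol → 1.13193 mol Si, 2.26386 mol O.
Total oxygen = 3.01320 mol. Normalization factor = 8/3.01320 = 2.65498.
Si per 8 O = 1.13193 × 2.65498 = 3.005.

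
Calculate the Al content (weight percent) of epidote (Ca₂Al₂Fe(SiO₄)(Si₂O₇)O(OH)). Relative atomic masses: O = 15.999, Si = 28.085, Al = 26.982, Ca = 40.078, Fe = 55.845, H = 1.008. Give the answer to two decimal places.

M(Ca₂Al₂Fe(SiO₄)(Si₂O₇)O(OH)) = 483.215 g/mol.
Al contributes 2 × 26.982 = 53.964 g per mole.
53.964/483.215 = 0.1117 → 11.17%.

11.17 weight percent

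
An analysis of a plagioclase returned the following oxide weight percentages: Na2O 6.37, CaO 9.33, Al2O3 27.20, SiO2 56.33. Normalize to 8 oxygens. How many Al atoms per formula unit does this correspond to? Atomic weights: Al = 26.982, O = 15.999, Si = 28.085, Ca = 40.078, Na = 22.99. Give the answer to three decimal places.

1.450 Al apfu

Na2O: 6.37/61.979 = 0.10278 mol → 0.20556 mol Na, 0.10278 mol O.
CaO: 9.33/56.077 = 0.16638 mol → 0.16638 mol Ca, 0.16638 mol O.
Al2O3: 27.20/101.961 = 0.26677 mol → 0.53354 mol Al, 0.80031 mol O.
SiO2: 56.33/60.083 = 0.93754 mol → 0.93754 mol Si, 1.87508 mol O.
Total oxygen = 2.94455 mol. Normalization factor = 8/2.94455 = 2.71688.
Al per 8 O = 0.53354 × 2.71688 = 1.450.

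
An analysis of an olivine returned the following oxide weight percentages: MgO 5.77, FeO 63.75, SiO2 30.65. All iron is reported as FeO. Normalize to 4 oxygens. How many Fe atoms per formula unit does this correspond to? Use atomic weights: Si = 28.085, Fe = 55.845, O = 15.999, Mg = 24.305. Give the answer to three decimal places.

MgO (M=40.304): mol = 0.14316; Mg = 0.14316, O = 0.14316.
FeO (M=71.844): mol = 0.88734; Fe = 0.88734, O = 0.88734.
SiO2 (M=60.083): mol = 0.51013; Si = 0.51013, O = 1.02026.
ΣO = 2.05076; factor = 4/ΣO = 1.95050.
Fe apfu = 0.88734 × 1.95050 = 1.731.

1.731 Fe apfu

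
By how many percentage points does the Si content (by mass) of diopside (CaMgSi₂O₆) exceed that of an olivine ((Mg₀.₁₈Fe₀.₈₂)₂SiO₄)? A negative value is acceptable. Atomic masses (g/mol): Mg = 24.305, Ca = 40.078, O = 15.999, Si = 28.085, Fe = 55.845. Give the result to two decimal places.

11.34 percentage points

Si in CaMgSi₂O₆: molar mass 216.547 g/mol; 2×28.085 = 56.170 g → 25.94 wt%.
Si in (Mg₀.₁₈Fe₀.₈₂)₂SiO₄: molar mass 192.417 g/mol; 1×28.085 = 28.085 g → 14.60 wt%.
Difference = 25.94 − 14.60 = 11.34 percentage points.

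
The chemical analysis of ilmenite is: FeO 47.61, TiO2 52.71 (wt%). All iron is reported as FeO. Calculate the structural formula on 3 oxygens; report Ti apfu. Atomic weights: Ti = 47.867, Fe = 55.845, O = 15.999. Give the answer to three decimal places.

0.999 Ti apfu

FeO (M=71.844): mol = 0.66269; Fe = 0.66269, O = 0.66269.
TiO2 (M=79.865): mol = 0.65999; Ti = 0.65999, O = 1.31998.
ΣO = 1.98267; factor = 3/ΣO = 1.51311.
Ti apfu = 0.65999 × 1.51311 = 0.999.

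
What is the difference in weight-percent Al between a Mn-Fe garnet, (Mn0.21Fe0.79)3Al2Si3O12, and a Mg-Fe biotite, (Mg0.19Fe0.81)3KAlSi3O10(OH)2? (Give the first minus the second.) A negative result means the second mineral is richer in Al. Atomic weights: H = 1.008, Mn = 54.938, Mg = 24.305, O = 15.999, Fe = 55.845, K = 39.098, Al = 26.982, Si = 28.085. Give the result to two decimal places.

First mineral: 53.964 g Al in 497.171 g formula = 10.85 wt% Al.
Second mineral: 26.982 g Al in 493.896 g formula = 5.46 wt% Al.
10.85% − 5.46% gives a difference of 5.39 percentage points.

5.39 percentage points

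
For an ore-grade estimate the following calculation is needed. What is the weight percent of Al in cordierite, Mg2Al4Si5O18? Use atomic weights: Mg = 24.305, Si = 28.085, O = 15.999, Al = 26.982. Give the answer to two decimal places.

18.45 weight percent

M(Mg2Al4Si5O18) = 584.945 g/mol.
Al contributes 4 × 26.982 = 107.928 g per mole.
107.928/584.945 = 0.1845 → 18.45%.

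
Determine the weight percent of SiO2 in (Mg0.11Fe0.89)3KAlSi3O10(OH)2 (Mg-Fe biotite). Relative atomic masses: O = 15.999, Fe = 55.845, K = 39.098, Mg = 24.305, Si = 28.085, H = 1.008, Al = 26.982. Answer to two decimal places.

M((Mg0.11Fe0.89)3KAlSi3O10(OH)2) = 501.466 g/mol; M(SiO2) = 60.083 g/mol.
Moles SiO2 per formula unit = 3 Si ÷ 1 = 3.0000.
SiO2 fraction = (3.0000 × 60.083) / 501.466 = 180.249/501.466 = 0.3594.

35.94 wt%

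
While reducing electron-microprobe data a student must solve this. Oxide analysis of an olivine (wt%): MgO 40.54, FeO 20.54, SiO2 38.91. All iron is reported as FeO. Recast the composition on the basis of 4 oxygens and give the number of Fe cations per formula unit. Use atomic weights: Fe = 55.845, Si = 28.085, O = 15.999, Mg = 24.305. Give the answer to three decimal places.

MgO (M=40.304): mol = 1.00586; Mg = 1.00586, O = 1.00586.
FeO (M=71.844): mol = 0.28590; Fe = 0.28590, O = 0.28590.
SiO2 (M=60.083): mol = 0.64760; Si = 0.64760, O = 1.29520.
ΣO = 2.58696; factor = 4/ΣO = 1.54622.
Fe apfu = 0.28590 × 1.54622 = 0.442.

0.442 Fe apfu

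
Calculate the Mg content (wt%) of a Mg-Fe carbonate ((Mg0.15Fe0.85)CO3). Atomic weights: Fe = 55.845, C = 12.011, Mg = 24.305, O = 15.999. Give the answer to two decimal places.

3.28 wt%

Formula mass = 0.15×24.305 + 0.85×55.845 + 1×12.011 + 3×15.999 = 111.122 g/mol, of which 3.646 g is Mg.
So Mg makes up 3.646/111.122 = 0.0328 of the mass, i.e. 3.28%.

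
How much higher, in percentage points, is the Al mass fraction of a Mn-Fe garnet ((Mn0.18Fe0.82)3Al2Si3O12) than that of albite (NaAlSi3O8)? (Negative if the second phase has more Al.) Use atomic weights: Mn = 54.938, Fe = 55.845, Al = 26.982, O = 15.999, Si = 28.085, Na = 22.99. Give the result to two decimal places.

Al in (Mn0.18Fe0.82)3Al2Si3O12: molar mass 497.252 g/mol; 2×26.982 = 53.964 g → 10.85 wt%.
Al in NaAlSi3O8: molar mass 262.219 g/mol; 1×26.982 = 26.982 g → 10.29 wt%.
Difference = 10.85 − 10.29 = 0.56 percentage points.

0.56 percentage points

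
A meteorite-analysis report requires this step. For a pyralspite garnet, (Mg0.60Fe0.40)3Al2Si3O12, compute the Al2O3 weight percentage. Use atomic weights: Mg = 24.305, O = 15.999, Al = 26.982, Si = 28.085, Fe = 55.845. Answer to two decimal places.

23.12 wt%

M((Mg0.60Fe0.40)3Al2Si3O12) = 440.970 g/mol; M(Al2O3) = 101.961 g/mol.
Moles Al2O3 per formula unit = 2 Al ÷ 2 = 1.0000.
Al2O3 fraction = (1.0000 × 101.961) / 440.970 = 101.961/440.970 = 0.2312.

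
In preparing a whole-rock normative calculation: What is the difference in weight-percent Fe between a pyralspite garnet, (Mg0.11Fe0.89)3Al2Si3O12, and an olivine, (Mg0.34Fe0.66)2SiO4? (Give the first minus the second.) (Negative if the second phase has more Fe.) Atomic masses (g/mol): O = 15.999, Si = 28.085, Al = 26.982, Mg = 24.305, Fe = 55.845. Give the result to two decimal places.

First mineral: 149.106 g Fe in 487.334 g formula = 30.60 wt% Fe.
Second mineral: 73.715 g Fe in 182.324 g formula = 40.43 wt% Fe.
30.60% − 40.43% gives a difference of -9.83 percentage points.

-9.83 percentage points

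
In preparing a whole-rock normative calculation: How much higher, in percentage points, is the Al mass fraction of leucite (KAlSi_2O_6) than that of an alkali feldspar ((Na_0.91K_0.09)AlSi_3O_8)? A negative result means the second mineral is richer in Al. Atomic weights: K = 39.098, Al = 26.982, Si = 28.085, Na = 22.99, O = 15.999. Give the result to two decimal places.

M(KAlSi_2O_6) = 218.244 g/mol, so wt% Al = 26.982/218.244 × 100 = 12.36%.
M((Na_0.91K_0.09)AlSi_3O_8) = 263.669 g/mol, so wt% Al = 26.982/263.669 × 100 = 10.23%.
12.36 − 10.23 = 2.13 pp.

2.13 percentage points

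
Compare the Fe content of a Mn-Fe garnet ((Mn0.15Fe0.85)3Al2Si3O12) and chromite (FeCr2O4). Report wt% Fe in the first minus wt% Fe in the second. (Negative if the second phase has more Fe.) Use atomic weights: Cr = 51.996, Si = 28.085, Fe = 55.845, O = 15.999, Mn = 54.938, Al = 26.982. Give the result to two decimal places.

3.68 percentage points

First mineral: 142.405 g Fe in 497.334 g formula = 28.63 wt% Fe.
Second mineral: 55.845 g Fe in 223.833 g formula = 24.95 wt% Fe.
28.63% − 24.95% gives a difference of 3.68 percentage points.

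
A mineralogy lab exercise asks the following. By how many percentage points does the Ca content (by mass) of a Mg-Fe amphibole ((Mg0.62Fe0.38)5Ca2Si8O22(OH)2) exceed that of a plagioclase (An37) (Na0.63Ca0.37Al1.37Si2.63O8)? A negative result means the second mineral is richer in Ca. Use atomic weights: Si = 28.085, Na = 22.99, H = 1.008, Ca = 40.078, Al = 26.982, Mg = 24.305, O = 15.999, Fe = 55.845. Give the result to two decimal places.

3.66 percentage points

Ca in (Mg0.62Fe0.38)5Ca2Si8O22(OH)2: molar mass 872.279 g/mol; 2×40.078 = 80.156 g → 9.19 wt%.
Ca in Na0.63Ca0.37Al1.37Si2.63O8: molar mass 268.133 g/mol; 0.37×40.078 = 14.829 g → 5.53 wt%.
Difference = 9.19 − 5.53 = 3.66 percentage points.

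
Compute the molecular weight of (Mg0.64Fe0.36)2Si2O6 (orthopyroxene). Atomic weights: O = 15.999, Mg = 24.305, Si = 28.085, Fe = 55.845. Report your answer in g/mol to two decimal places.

223.48 g/mol

Mg: 1.28 × 24.305 = 31.1104
Fe: 0.72 × 55.845 = 40.2084
Si: 2 × 28.085 = 56.1700
O: 6 × 15.999 = 95.9940
Summing the contributions gives the formula mass.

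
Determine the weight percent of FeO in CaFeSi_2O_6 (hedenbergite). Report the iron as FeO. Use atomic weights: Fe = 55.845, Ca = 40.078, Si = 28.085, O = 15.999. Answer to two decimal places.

Molar mass of CaFeSi_2O_6 = 1*40.078 + 1*55.845 + 2*28.085 + 6*15.999 = 248.087 g/mol.
Each formula unit contains 1 Fe, equivalent to 1/1 = 1.0000 mol FeO.
M(FeO) = 1×55.845 + 1×15.999 = 71.844 g/mol.
Mass of FeO per formula unit = 1.0000 × 71.844 = 71.844 g.
FeO wt% = 71.844 / 248.087 × 100 = 28.96%.

28.96 wt%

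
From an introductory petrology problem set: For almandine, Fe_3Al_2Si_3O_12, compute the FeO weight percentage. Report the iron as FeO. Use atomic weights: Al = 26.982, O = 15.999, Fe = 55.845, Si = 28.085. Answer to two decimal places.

43.30 wt%

M(Fe_3Al_2Si_3O_12) = 497.742 g/mol; M(FeO) = 71.844 g/mol.
Moles FeO per formula unit = 3 Fe ÷ 1 = 3.0000.
FeO fraction = (3.0000 × 71.844) / 497.742 = 215.532/497.742 = 0.4330.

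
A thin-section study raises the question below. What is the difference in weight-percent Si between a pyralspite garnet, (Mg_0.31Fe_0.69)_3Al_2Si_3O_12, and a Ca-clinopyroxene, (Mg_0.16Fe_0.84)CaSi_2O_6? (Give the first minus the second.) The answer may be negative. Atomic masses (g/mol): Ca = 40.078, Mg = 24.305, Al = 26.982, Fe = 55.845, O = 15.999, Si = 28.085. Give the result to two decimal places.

-5.12 percentage points

First mineral: 84.255 g Si in 468.410 g formula = 17.99 wt% Si.
Second mineral: 56.170 g Si in 243.041 g formula = 23.11 wt% Si.
17.99% − 23.11% gives a difference of -5.12 percentage points.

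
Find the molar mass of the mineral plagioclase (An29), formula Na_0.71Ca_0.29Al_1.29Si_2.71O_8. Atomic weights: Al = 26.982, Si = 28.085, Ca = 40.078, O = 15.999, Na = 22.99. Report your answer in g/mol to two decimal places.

266.85 g/mol

The formula mass is the sum 0.71*22.99 + 0.29*40.078 + 1.29*26.982 + 2.71*28.085 + 8*15.999.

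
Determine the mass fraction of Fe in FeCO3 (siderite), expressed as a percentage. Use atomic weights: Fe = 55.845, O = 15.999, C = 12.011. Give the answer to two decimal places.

48.20 weight percent

Molar mass of FeCO3: 1×55.845 + 1×12.011 + 3×15.999 = 115.853 g/mol.
Mass of Fe per formula unit: 1 × 55.845 = 55.845 g.
Weight fraction Fe = 55.845 / 115.853 = 0.4820.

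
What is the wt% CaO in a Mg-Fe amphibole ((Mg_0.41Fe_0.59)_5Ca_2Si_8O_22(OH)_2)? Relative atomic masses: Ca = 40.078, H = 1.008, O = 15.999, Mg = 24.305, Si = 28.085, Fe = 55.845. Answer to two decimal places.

12.39 wt%

Formula mass = 905.396 g/mol.
2 Ca → 2.0000 mol CaO per formula unit; M(CaO) = 56.077, so CaO mass = 112.154 g.
112.154/905.396 × 100 = 12.39 wt%.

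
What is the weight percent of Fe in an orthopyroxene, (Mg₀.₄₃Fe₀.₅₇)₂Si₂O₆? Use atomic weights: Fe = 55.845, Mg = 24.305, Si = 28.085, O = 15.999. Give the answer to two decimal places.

M((Mg₀.₄₃Fe₀.₅₇)₂Si₂O₆) = 236.730 g/mol.
Fe contributes 1.14 × 55.845 = 63.663 g per mole.
63.663/236.730 = 0.2689 → 26.89%.

26.89 weight percent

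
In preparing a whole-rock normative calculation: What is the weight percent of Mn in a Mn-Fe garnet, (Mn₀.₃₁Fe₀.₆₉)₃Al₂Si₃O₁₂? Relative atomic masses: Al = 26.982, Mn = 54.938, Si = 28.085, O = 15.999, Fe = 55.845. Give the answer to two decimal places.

M((Mn₀.₃₁Fe₀.₆₉)₃Al₂Si₃O₁₂) = 496.898 g/mol.
Mn contributes 0.93 × 54.938 = 51.092 g per mole.
51.092/496.898 = 0.1028 → 10.28%.

10.28 weight percent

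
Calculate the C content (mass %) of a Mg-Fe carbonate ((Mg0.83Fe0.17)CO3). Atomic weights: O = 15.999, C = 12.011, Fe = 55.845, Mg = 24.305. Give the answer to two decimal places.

13.39 mass %

M((Mg0.83Fe0.17)CO3) = 89.675 g/mol.
C contributes 1 × 12.011 = 12.011 g per mole.
12.011/89.675 = 0.1339 → 13.39%.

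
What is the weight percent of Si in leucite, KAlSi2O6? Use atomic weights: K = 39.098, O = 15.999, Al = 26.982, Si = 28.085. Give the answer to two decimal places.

Formula mass = 1*39.098 + 1*26.982 + 2*28.085 + 6*15.999 = 218.244 g/mol, of which 56.170 g is Si.
So Si makes up 56.170/218.244 = 0.2574 of the mass, i.e. 25.74%.

25.74 mass %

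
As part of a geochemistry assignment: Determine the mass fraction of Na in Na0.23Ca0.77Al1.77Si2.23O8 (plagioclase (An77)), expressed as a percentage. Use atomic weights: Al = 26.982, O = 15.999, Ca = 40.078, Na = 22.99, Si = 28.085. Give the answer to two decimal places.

Molar mass of Na0.23Ca0.77Al1.77Si2.23O8: 0.23*22.99 + 0.77*40.078 + 1.77*26.982 + 2.23*28.085 + 8*15.999 = 274.527 g/mol.
Mass of Na per formula unit: 0.23 × 22.99 = 5.288 g.
Weight fraction Na = 5.288 / 274.527 = 0.0193.

1.93 weight percent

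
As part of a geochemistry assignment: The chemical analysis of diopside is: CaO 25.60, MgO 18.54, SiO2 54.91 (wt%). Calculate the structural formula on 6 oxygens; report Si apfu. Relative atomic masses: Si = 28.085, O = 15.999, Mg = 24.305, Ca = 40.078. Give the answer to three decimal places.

CaO (M=56.077): mol = 0.45652; Ca = 0.45652, O = 0.45652.
MgO (M=40.304): mol = 0.46000; Mg = 0.46000, O = 0.46000.
SiO2 (M=60.083): mol = 0.91390; Si = 0.91390, O = 1.82780.
ΣO = 2.74432; factor = 6/ΣO = 2.18633.
Si apfu = 0.91390 × 2.18633 = 1.998.

1.998 Si apfu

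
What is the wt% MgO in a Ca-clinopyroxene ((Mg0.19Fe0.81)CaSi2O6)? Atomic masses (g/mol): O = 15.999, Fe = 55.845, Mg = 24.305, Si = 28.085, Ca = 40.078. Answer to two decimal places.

3.16 wt%

Formula mass = 242.094 g/mol.
0.19 Mg → 0.1900 mol MgO per formula unit; M(MgO) = 40.304, so MgO mass = 7.658 g.
7.658/242.094 × 100 = 3.16 wt%.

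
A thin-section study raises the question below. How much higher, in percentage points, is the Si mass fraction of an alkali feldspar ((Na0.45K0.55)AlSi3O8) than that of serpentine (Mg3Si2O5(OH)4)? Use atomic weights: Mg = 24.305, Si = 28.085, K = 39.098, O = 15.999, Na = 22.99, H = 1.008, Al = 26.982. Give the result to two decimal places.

10.81 percentage points

M((Na0.45K0.55)AlSi3O8) = 271.078 g/mol, so wt% Si = 84.255/271.078 × 100 = 31.08%.
M(Mg3Si2O5(OH)4) = 277.108 g/mol, so wt% Si = 56.170/277.108 × 100 = 20.27%.
31.08 − 20.27 = 10.81 pp.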